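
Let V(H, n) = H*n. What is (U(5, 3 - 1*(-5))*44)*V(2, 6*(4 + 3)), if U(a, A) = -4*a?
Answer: -73920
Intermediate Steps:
(U(5, 3 - 1*(-5))*44)*V(2, 6*(4 + 3)) = (-4*5*44)*(2*(6*(4 + 3))) = (-20*44)*(2*(6*7)) = -1760*42 = -880*84 = -73920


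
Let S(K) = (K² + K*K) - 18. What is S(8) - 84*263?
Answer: -21982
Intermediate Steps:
S(K) = -18 + 2*K² (S(K) = (K² + K²) - 18 = 2*K² - 18 = -18 + 2*K²)
S(8) - 84*263 = (-18 + 2*8²) - 84*263 = (-18 + 2*64) - 22092 = (-18 + 128) - 22092 = 110 - 22092 = -21982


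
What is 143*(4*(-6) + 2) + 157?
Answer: -2989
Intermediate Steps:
143*(4*(-6) + 2) + 157 = 143*(-24 + 2) + 157 = 143*(-22) + 157 = -3146 + 157 = -2989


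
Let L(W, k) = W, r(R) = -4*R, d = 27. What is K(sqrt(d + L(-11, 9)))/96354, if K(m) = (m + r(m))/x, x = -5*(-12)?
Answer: -1/481770 ≈ -2.0757e-6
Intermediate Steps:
x = 60
K(m) = -m/20 (K(m) = (m - 4*m)/60 = -3*m*(1/60) = -m/20)
K(sqrt(d + L(-11, 9)))/96354 = -sqrt(27 - 11)/20/96354 = -sqrt(16)/20*(1/96354) = -1/20*4*(1/96354) = -1/5*1/96354 = -1/481770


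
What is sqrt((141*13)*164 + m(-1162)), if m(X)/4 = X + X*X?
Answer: 2*sqrt(1424235) ≈ 2386.8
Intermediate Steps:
m(X) = 4*X + 4*X**2 (m(X) = 4*(X + X*X) = 4*(X + X**2) = 4*X + 4*X**2)
sqrt((141*13)*164 + m(-1162)) = sqrt((141*13)*164 + 4*(-1162)*(1 - 1162)) = sqrt(1833*164 + 4*(-1162)*(-1161)) = sqrt(300612 + 5396328) = sqrt(5696940) = 2*sqrt(1424235)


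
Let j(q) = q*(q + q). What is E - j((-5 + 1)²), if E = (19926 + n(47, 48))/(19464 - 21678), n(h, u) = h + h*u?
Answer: -1155797/2214 ≈ -522.04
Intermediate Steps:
j(q) = 2*q² (j(q) = q*(2*q) = 2*q²)
E = -22229/2214 (E = (19926 + 47*(1 + 48))/(19464 - 21678) = (19926 + 47*49)/(-2214) = (19926 + 2303)*(-1/2214) = 22229*(-1/2214) = -22229/2214 ≈ -10.040)
E - j((-5 + 1)²) = -22229/2214 - 2*((-5 + 1)²)² = -22229/2214 - 2*((-4)²)² = -22229/2214 - 2*16² = -22229/2214 - 2*256 = -22229/2214 - 1*512 = -22229/2214 - 512 = -1155797/2214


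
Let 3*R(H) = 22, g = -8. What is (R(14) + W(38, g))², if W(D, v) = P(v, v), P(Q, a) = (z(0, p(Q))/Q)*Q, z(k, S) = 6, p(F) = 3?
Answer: 1600/9 ≈ 177.78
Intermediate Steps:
R(H) = 22/3 (R(H) = (⅓)*22 = 22/3)
P(Q, a) = 6 (P(Q, a) = (6/Q)*Q = 6)
W(D, v) = 6
(R(14) + W(38, g))² = (22/3 + 6)² = (40/3)² = 1600/9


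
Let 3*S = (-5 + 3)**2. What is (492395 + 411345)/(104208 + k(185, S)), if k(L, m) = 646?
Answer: 451870/52427 ≈ 8.6190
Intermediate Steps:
S = 4/3 (S = (-5 + 3)**2/3 = (1/3)*(-2)**2 = (1/3)*4 = 4/3 ≈ 1.3333)
(492395 + 411345)/(104208 + k(185, S)) = (492395 + 411345)/(104208 + 646) = 903740/104854 = 903740*(1/104854) = 451870/52427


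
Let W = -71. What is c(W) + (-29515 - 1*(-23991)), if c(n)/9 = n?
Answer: -6163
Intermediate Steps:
c(n) = 9*n
c(W) + (-29515 - 1*(-23991)) = 9*(-71) + (-29515 - 1*(-23991)) = -639 + (-29515 + 23991) = -639 - 5524 = -6163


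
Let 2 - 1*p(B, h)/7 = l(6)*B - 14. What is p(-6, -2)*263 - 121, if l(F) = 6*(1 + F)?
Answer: 493267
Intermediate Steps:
l(F) = 6 + 6*F
p(B, h) = 112 - 294*B (p(B, h) = 14 - 7*((6 + 6*6)*B - 14) = 14 - 7*((6 + 36)*B - 14) = 14 - 7*(42*B - 14) = 14 - 7*(-14 + 42*B) = 14 + (98 - 294*B) = 112 - 294*B)
p(-6, -2)*263 - 121 = (112 - 294*(-6))*263 - 121 = (112 + 1764)*263 - 121 = 1876*263 - 121 = 493388 - 121 = 493267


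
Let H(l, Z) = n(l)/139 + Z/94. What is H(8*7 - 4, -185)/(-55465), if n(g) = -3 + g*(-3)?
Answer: 40661/724705690 ≈ 5.6107e-5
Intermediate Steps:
n(g) = -3 - 3*g
H(l, Z) = -3/139 - 3*l/139 + Z/94 (H(l, Z) = (-3 - 3*l)/139 + Z/94 = (-3 - 3*l)*(1/139) + Z*(1/94) = (-3/139 - 3*l/139) + Z/94 = -3/139 - 3*l/139 + Z/94)
H(8*7 - 4, -185)/(-55465) = (-3/139 - 3*(8*7 - 4)/139 + (1/94)*(-185))/(-55465) = (-3/139 - 3*(56 - 4)/139 - 185/94)*(-1/55465) = (-3/139 - 3/139*52 - 185/94)*(-1/55465) = (-3/139 - 156/139 - 185/94)*(-1/55465) = -40661/13066*(-1/55465) = 40661/724705690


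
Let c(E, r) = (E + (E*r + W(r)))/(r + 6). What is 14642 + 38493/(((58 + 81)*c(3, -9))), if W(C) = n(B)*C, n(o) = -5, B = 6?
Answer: 2029739/139 ≈ 14602.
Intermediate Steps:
W(C) = -5*C
c(E, r) = (E - 5*r + E*r)/(6 + r) (c(E, r) = (E + (E*r - 5*r))/(r + 6) = (E + (-5*r + E*r))/(6 + r) = (E - 5*r + E*r)/(6 + r))
14642 + 38493/(((58 + 81)*c(3, -9))) = 14642 + 38493/(((58 + 81)*((3 - 5*(-9) + 3*(-9))/(6 - 9)))) = 14642 + 38493/((139*((3 + 45 - 27)/(-3)))) = 14642 + 38493/((139*(-⅓*21))) = 14642 + 38493/((139*(-7))) = 14642 + 38493/(-973) = 14642 + 38493*(-1/973) = 14642 - 5499/139 = 2029739/139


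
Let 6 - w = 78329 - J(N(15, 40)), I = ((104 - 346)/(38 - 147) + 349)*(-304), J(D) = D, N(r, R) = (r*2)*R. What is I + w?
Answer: -20044439/109 ≈ -1.8389e+5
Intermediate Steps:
N(r, R) = 2*R*r (N(r, R) = (2*r)*R = 2*R*r)
I = -11638032/109 (I = (-242/(-109) + 349)*(-304) = (-242*(-1/109) + 349)*(-304) = (242/109 + 349)*(-304) = (38283/109)*(-304) = -11638032/109 ≈ -1.0677e+5)
w = -77123 (w = 6 - (78329 - 2*40*15) = 6 - (78329 - 1*1200) = 6 - (78329 - 1200) = 6 - 1*77129 = 6 - 77129 = -77123)
I + w = -11638032/109 - 77123 = -20044439/109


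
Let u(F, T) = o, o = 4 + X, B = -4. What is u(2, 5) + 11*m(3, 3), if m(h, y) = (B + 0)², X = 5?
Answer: 185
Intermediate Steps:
o = 9 (o = 4 + 5 = 9)
m(h, y) = 16 (m(h, y) = (-4 + 0)² = (-4)² = 16)
u(F, T) = 9
u(2, 5) + 11*m(3, 3) = 9 + 11*16 = 9 + 176 = 185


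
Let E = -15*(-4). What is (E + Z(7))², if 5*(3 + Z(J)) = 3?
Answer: 82944/25 ≈ 3317.8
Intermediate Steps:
Z(J) = -12/5 (Z(J) = -3 + (⅕)*3 = -3 + ⅗ = -12/5)
E = 60
(E + Z(7))² = (60 - 12/5)² = (288/5)² = 82944/25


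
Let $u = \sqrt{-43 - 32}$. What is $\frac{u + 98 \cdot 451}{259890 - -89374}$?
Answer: $\frac{22099}{174632} + \frac{5 i \sqrt{3}}{349264} \approx 0.12655 + 2.4796 \cdot 10^{-5} i$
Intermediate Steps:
$u = 5 i \sqrt{3}$ ($u = \sqrt{-75} = 5 i \sqrt{3} \approx 8.6602 i$)
$\frac{u + 98 \cdot 451}{259890 - -89374} = \frac{5 i \sqrt{3} + 98 \cdot 451}{259890 - -89374} = \frac{5 i \sqrt{3} + 44198}{259890 + 89374} = \frac{44198 + 5 i \sqrt{3}}{349264} = \left(44198 + 5 i \sqrt{3}\right) \frac{1}{349264} = \frac{22099}{174632} + \frac{5 i \sqrt{3}}{349264}$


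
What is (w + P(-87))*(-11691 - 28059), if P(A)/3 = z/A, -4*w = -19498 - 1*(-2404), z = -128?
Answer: -4931365125/29 ≈ -1.7005e+8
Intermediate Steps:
w = 8547/2 (w = -(-19498 - 1*(-2404))/4 = -(-19498 + 2404)/4 = -¼*(-17094) = 8547/2 ≈ 4273.5)
P(A) = -384/A (P(A) = 3*(-128/A) = -384/A)
(w + P(-87))*(-11691 - 28059) = (8547/2 - 384/(-87))*(-11691 - 28059) = (8547/2 - 384*(-1/87))*(-39750) = (8547/2 + 128/29)*(-39750) = (248119/58)*(-39750) = -4931365125/29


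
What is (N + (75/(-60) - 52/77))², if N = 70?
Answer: 439615089/94864 ≈ 4634.2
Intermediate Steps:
(N + (75/(-60) - 52/77))² = (70 + (75/(-60) - 52/77))² = (70 + (75*(-1/60) - 52*1/77))² = (70 + (-5/4 - 52/77))² = (70 - 593/308)² = (20967/308)² = 439615089/94864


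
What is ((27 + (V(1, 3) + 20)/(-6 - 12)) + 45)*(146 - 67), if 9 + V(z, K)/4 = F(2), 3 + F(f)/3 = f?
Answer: 52298/9 ≈ 5810.9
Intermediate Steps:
F(f) = -9 + 3*f
V(z, K) = -48 (V(z, K) = -36 + 4*(-9 + 3*2) = -36 + 4*(-9 + 6) = -36 + 4*(-3) = -36 - 12 = -48)
((27 + (V(1, 3) + 20)/(-6 - 12)) + 45)*(146 - 67) = ((27 + (-48 + 20)/(-6 - 12)) + 45)*(146 - 67) = ((27 - 28/(-18)) + 45)*79 = ((27 - 28*(-1/18)) + 45)*79 = ((27 + 14/9) + 45)*79 = (257/9 + 45)*79 = (662/9)*79 = 52298/9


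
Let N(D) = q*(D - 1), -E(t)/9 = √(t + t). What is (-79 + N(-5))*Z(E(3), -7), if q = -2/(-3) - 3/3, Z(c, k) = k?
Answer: 539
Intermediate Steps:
E(t) = -9*√2*√t (E(t) = -9*√(t + t) = -9*√2*√t)
q = -⅓ (q = -2*(-⅓) - 3*⅓ = ⅔ - 1 = -⅓ ≈ -0.33333)
N(D) = ⅓ - D/3 (N(D) = -(D - 1)/3 = -(-1 + D)/3 = ⅓ - D/3)
(-79 + N(-5))*Z(E(3), -7) = (-79 + (⅓ - ⅓*(-5)))*(-7) = (-79 + (⅓ + 5/3))*(-7) = (-79 + 2)*(-7) = -77*(-7) = 539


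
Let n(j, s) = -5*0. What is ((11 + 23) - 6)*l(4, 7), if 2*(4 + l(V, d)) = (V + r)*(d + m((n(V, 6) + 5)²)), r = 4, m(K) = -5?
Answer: 112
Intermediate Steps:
n(j, s) = 0
l(V, d) = -4 + (-5 + d)*(4 + V)/2 (l(V, d) = -4 + ((V + 4)*(d - 5))/2 = -4 + ((4 + V)*(-5 + d))/2 = -4 + ((-5 + d)*(4 + V))/2 = -4 + (-5 + d)*(4 + V)/2)
((11 + 23) - 6)*l(4, 7) = ((11 + 23) - 6)*(-14 + 2*7 - 5/2*4 + (½)*4*7) = (34 - 6)*(-14 + 14 - 10 + 14) = 28*4 = 112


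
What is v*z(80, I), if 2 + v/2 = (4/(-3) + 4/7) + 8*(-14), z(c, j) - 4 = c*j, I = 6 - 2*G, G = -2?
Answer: -1291760/7 ≈ -1.8454e+5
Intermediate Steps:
I = 10 (I = 6 - 2*(-2) = 6 + 4 = 10)
z(c, j) = 4 + c*j
v = -4820/21 (v = -4 + 2*((4/(-3) + 4/7) + 8*(-14)) = -4 + 2*((4*(-⅓) + 4*(⅐)) - 112) = -4 + 2*((-4/3 + 4/7) - 112) = -4 + 2*(-16/21 - 112) = -4 + 2*(-2368/21) = -4 - 4736/21 = -4820/21 ≈ -229.52)
v*z(80, I) = -4820*(4 + 80*10)/21 = -4820*(4 + 800)/21 = -4820/21*804 = -1291760/7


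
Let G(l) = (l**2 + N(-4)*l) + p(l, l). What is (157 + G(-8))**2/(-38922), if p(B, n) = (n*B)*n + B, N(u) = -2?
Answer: -80089/38922 ≈ -2.0577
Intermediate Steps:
p(B, n) = B + B*n**2 (p(B, n) = (B*n)*n + B = B*n**2 + B = B + B*n**2)
G(l) = l**2 - 2*l + l*(1 + l**2) (G(l) = (l**2 - 2*l) + l*(1 + l**2) = l**2 - 2*l + l*(1 + l**2))
(157 + G(-8))**2/(-38922) = (157 - 8*(-1 - 8 + (-8)**2))**2/(-38922) = (157 - 8*(-1 - 8 + 64))**2*(-1/38922) = (157 - 8*55)**2*(-1/38922) = (157 - 440)**2*(-1/38922) = (-283)**2*(-1/38922) = 80089*(-1/38922) = -80089/38922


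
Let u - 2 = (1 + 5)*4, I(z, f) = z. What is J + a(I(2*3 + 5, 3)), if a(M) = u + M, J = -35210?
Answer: -35173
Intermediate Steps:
u = 26 (u = 2 + (1 + 5)*4 = 2 + 6*4 = 2 + 24 = 26)
a(M) = 26 + M
J + a(I(2*3 + 5, 3)) = -35210 + (26 + (2*3 + 5)) = -35210 + (26 + (6 + 5)) = -35210 + (26 + 11) = -35210 + 37 = -35173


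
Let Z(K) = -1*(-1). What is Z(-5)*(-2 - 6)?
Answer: -8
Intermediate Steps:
Z(K) = 1
Z(-5)*(-2 - 6) = 1*(-2 - 6) = 1*(-8) = -8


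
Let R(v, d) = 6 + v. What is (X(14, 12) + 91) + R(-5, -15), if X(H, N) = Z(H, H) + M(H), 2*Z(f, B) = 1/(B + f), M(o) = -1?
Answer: 5097/56 ≈ 91.018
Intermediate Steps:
Z(f, B) = 1/(2*(B + f))
X(H, N) = -1 + 1/(4*H) (X(H, N) = 1/(2*(H + H)) - 1 = 1/(2*((2*H))) - 1 = (1/(2*H))/2 - 1 = 1/(4*H) - 1 = -1 + 1/(4*H))
(X(14, 12) + 91) + R(-5, -15) = ((¼ - 1*14)/14 + 91) + (6 - 5) = ((¼ - 14)/14 + 91) + 1 = ((1/14)*(-55/4) + 91) + 1 = (-55/56 + 91) + 1 = 5041/56 + 1 = 5097/56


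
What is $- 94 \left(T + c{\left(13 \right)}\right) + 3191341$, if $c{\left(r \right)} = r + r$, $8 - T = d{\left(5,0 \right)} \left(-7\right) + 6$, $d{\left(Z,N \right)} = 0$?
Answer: $3188709$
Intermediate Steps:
$T = 2$ ($T = 8 - \left(0 \left(-7\right) + 6\right) = 8 - \left(0 + 6\right) = 8 - 6 = 2$)
$c{\left(r \right)} = 2 r$
$- 94 \left(T + c{\left(13 \right)}\right) + 3191341 = - 94 \left(2 + 2 \cdot 13\right) + 3191341 = - 94 \left(2 + 26\right) + 3191341 = \left(-94\right) 28 + 3191341 = -2632 + 3191341 = 3188709$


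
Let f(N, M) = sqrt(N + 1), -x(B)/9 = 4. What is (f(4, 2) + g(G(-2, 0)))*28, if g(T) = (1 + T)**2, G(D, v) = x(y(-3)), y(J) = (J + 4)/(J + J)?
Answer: 34300 + 28*sqrt(5) ≈ 34363.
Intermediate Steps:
y(J) = (4 + J)/(2*J) (y(J) = (4 + J)/((2*J)) = (4 + J)*(1/(2*J)) = (4 + J)/(2*J))
x(B) = -36 (x(B) = -9*4 = -36)
G(D, v) = -36
f(N, M) = sqrt(1 + N)
(f(4, 2) + g(G(-2, 0)))*28 = (sqrt(1 + 4) + (1 - 36)**2)*28 = (sqrt(5) + (-35)**2)*28 = (sqrt(5) + 1225)*28 = (1225 + sqrt(5))*28 = 34300 + 28*sqrt(5)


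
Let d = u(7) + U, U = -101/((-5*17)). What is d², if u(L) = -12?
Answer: 844561/7225 ≈ 116.89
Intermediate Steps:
U = 101/85 (U = -101/(-85) = -101*(-1/85) = 101/85 ≈ 1.1882)
d = -919/85 (d = -12 + 101/85 = -919/85 ≈ -10.812)
d² = (-919/85)² = 844561/7225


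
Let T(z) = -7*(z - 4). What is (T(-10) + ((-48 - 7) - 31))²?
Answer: 144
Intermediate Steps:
T(z) = 28 - 7*z (T(z) = -7*(-4 + z) = 28 - 7*z)
(T(-10) + ((-48 - 7) - 31))² = ((28 - 7*(-10)) + ((-48 - 7) - 31))² = ((28 + 70) + (-55 - 31))² = (98 - 86)² = 12² = 144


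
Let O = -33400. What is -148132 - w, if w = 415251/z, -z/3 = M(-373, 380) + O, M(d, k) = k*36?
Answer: -100734533/680 ≈ -1.4814e+5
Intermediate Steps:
M(d, k) = 36*k
z = 59160 (z = -3*(36*380 - 33400) = -3*(13680 - 33400) = -3*(-19720) = 59160)
w = 4773/680 (w = 415251/59160 = 415251*(1/59160) = 4773/680 ≈ 7.0191)
-148132 - w = -148132 - 1*4773/680 = -148132 - 4773/680 = -100734533/680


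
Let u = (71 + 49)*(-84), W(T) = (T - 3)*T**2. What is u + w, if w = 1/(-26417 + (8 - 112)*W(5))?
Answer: -318699361/31617 ≈ -10080.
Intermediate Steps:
W(T) = T**2*(-3 + T) (W(T) = (-3 + T)*T**2 = T**2*(-3 + T))
u = -10080 (u = 120*(-84) = -10080)
w = -1/31617 (w = 1/(-26417 + (8 - 112)*(5**2*(-3 + 5))) = 1/(-26417 - 2600*2) = 1/(-26417 - 104*50) = 1/(-26417 - 5200) = 1/(-31617) = -1/31617 ≈ -3.1629e-5)
u + w = -10080 - 1/31617 = -318699361/31617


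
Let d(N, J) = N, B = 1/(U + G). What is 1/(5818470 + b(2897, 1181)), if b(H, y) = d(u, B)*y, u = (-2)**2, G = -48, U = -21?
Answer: 1/5823194 ≈ 1.7173e-7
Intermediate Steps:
u = 4
B = -1/69 (B = 1/(-21 - 48) = 1/(-69) = -1/69 ≈ -0.014493)
b(H, y) = 4*y
1/(5818470 + b(2897, 1181)) = 1/(5818470 + 4*1181) = 1/(5818470 + 4724) = 1/5823194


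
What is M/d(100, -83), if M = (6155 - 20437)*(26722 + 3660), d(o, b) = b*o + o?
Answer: 108478931/2050 ≈ 52917.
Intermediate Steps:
d(o, b) = o + b*o
M = -433915724 (M = -14282*30382 = -433915724)
M/d(100, -83) = -433915724*1/(100*(1 - 83)) = -433915724/(100*(-82)) = -433915724/(-8200) = -433915724*(-1/8200) = 108478931/2050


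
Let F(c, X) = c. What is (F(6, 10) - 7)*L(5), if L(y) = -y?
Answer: 5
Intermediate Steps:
(F(6, 10) - 7)*L(5) = (6 - 7)*(-1*5) = -1*(-5) = 5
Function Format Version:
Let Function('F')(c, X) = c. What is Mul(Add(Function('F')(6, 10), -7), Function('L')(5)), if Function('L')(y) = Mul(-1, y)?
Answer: 5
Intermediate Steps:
Mul(Add(Function('F')(6, 10), -7), Function('L')(5)) = Mul(Add(6, -7), Mul(-1, 5)) = Mul(-1, -5) = 5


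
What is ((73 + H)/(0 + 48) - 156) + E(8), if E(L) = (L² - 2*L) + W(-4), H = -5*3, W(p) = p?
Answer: -2659/24 ≈ -110.79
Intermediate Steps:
H = -15
E(L) = -4 + L² - 2*L (E(L) = (L² - 2*L) - 4 = -4 + L² - 2*L)
((73 + H)/(0 + 48) - 156) + E(8) = ((73 - 15)/(0 + 48) - 156) + (-4 + 8² - 2*8) = (58/48 - 156) + (-4 + 64 - 16) = (58*(1/48) - 156) + 44 = (29/24 - 156) + 44 = -3715/24 + 44 = -2659/24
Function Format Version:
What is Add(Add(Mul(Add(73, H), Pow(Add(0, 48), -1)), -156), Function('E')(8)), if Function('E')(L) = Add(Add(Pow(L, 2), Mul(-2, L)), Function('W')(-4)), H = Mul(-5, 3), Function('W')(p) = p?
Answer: Rational(-2659, 24) ≈ -110.79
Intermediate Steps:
H = -15
Function('E')(L) = Add(-4, Pow(L, 2), Mul(-2, L)) (Function('E')(L) = Add(Add(Pow(L, 2), Mul(-2, L)), -4) = Add(-4, Pow(L, 2), Mul(-2, L)))
Add(Add(Mul(Add(73, H), Pow(Add(0, 48), -1)), -156), Function('E')(8)) = Add(Add(Mul(Add(73, -15), Pow(Add(0, 48), -1)), -156), Add(-4, Pow(8, 2), Mul(-2, 8))) = Add(Add(Mul(58, Pow(48, -1)), -156), Add(-4, 64, -16)) = Add(Add(Mul(58, Rational(1, 48)), -156), 44) = Add(Add(Rational(29, 24), -156), 44) = Add(Rational(-3715, 24), 44) = Rational(-2659, 24)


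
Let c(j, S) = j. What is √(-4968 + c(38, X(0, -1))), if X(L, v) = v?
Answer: I*√4930 ≈ 70.214*I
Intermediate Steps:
√(-4968 + c(38, X(0, -1))) = √(-4968 + 38) = √(-4930) = I*√4930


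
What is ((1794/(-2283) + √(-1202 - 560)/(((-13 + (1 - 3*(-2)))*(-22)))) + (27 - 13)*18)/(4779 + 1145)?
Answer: 95587/2254082 + I*√1762/781968 ≈ 0.042406 + 5.368e-5*I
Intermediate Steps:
((1794/(-2283) + √(-1202 - 560)/(((-13 + (1 - 3*(-2)))*(-22)))) + (27 - 13)*18)/(4779 + 1145) = ((1794*(-1/2283) + √(-1762)/(((-13 + (1 + 6))*(-22)))) + 14*18)/5924 = ((-598/761 + (I*√1762)/(((-13 + 7)*(-22)))) + 252)*(1/5924) = ((-598/761 + (I*√1762)/((-6*(-22)))) + 252)*(1/5924) = ((-598/761 + (I*√1762)/132) + 252)*(1/5924) = ((-598/761 + (I*√1762)*(1/132)) + 252)*(1/5924) = ((-598/761 + I*√1762/132) + 252)*(1/5924) = (191174/761 + I*√1762/132)*(1/5924) = 95587/2254082 + I*√1762/781968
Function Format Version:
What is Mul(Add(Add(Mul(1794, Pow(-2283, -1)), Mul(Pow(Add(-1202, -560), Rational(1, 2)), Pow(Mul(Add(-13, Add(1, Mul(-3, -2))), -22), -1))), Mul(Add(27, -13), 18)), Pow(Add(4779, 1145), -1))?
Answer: Add(Rational(95587, 2254082), Mul(Rational(1, 781968), I, Pow(1762, Rational(1, 2)))) ≈ Add(0.042406, Mul(5.3680e-5, I))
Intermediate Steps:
Mul(Add(Add(Mul(1794, Pow(-2283, -1)), Mul(Pow(Add(-1202, -560), Rational(1, 2)), Pow(Mul(Add(-13, Add(1, Mul(-3, -2))), -22), -1))), Mul(Add(27, -13), 18)), Pow(Add(4779, 1145), -1)) = Mul(Add(Add(Mul(1794, Rational(-1, 2283)), Mul(Pow(-1762, Rational(1, 2)), Pow(Mul(Add(-13, Add(1, 6)), -22), -1))), Mul(14, 18)), Pow(5924, -1)) = Mul(Add(Add(Rational(-598, 761), Mul(Mul(I, Pow(1762, Rational(1, 2))), Pow(Mul(Add(-13, 7), -22), -1))), 252), Rational(1, 5924)) = Mul(Add(Add(Rational(-598, 761), Mul(Mul(I, Pow(1762, Rational(1, 2))), Pow(Mul(-6, -22), -1))), 252), Rational(1, 5924)) = Mul(Add(Add(Rational(-598, 761), Mul(Mul(I, Pow(1762, Rational(1, 2))), Pow(132, -1))), 252), Rational(1, 5924)) = Mul(Add(Add(Rational(-598, 761), Mul(Mul(I, Pow(1762, Rational(1, 2))), Rational(1, 132))), 252), Rational(1, 5924)) = Mul(Add(Add(Rational(-598, 761), Mul(Rational(1, 132), I, Pow(1762, Rational(1, 2)))), 252), Rational(1, 5924)) = Mul(Add(Rational(191174, 761), Mul(Rational(1, 132), I, Pow(1762, Rational(1, 2)))), Rational(1, 5924)) = Add(Rational(95587, 2254082), Mul(Rational(1, 781968), I, Pow(1762, Rational(1, 2))))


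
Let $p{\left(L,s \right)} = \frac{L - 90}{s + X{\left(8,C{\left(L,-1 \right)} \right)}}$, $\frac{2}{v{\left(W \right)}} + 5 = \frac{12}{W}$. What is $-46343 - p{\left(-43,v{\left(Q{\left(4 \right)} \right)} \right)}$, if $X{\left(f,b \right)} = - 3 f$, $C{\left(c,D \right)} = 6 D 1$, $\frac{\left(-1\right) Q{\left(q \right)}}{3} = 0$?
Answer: $- \frac{1112365}{24} \approx -46349.0$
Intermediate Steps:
$Q{\left(q \right)} = 0$ ($Q{\left(q \right)} = \left(-3\right) 0 = 0$)
$C{\left(c,D \right)} = 6 D$
$v{\left(W \right)} = \frac{2}{-5 + \frac{12}{W}}$
$p{\left(L,s \right)} = \frac{-90 + L}{-24 + s}$ ($p{\left(L,s \right)} = \frac{L - 90}{s - 24} = \frac{-90 + L}{s - 24} = \frac{-90 + L}{-24 + s}$)
$-46343 - p{\left(-43,v{\left(Q{\left(4 \right)} \right)} \right)} = -46343 - \frac{-90 - 43}{-24 - \frac{0}{-12 + 5 \cdot 0}} = -46343 - \frac{1}{-24 - \frac{0}{-12 + 0}} \left(-133\right) = -46343 - \frac{1}{-24 - \frac{0}{-12}} \left(-133\right) = -46343 - \frac{1}{-24 - 0 \left(- \frac{1}{12}\right)} \left(-133\right) = -46343 - \frac{1}{-24 + 0} \left(-133\right) = -46343 - \frac{1}{-24} \left(-133\right) = -46343 - \left(- \frac{1}{24}\right) \left(-133\right) = -46343 - \frac{133}{24} = - \frac{1112365}{24}$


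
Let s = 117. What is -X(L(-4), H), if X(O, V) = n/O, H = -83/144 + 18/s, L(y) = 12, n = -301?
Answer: 301/12 ≈ 25.083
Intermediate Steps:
H = -791/1872 (H = -83/144 + 18/117 = -83*1/144 + 18*(1/117) = -83/144 + 2/13 = -791/1872 ≈ -0.42254)
X(O, V) = -301/O
-X(L(-4), H) = -(-301)/12 = -1*(-301/12) = 301/12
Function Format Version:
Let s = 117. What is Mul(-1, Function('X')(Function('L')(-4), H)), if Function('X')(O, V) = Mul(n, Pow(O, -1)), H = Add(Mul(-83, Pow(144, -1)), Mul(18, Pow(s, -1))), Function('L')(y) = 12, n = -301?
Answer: Rational(301, 12) ≈ 25.083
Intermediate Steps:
H = Rational(-791, 1872) (H = Add(Mul(-83, Pow(144, -1)), Mul(18, Pow(117, -1))) = Add(Mul(-83, Rational(1, 144)), Mul(18, Rational(1, 117))) = Add(Rational(-83, 144), Rational(2, 13)) = Rational(-791, 1872) ≈ -0.42254)
Function('X')(O, V) = Mul(-301, Pow(O, -1))
Mul(-1, Function('X')(Function('L')(-4), H)) = Mul(-1, Mul(-301, Pow(12, -1))) = Mul(-1, Mul(-301, Rational(1, 12))) = Mul(-1, Rational(-301, 12)) = Rational(301, 12)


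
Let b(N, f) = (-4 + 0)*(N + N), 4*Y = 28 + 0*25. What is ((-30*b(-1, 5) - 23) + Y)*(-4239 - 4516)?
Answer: 2241280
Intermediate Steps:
Y = 7 (Y = (28 + 0*25)/4 = (28 + 0)/4 = (¼)*28 = 7)
b(N, f) = -8*N
((-30*b(-1, 5) - 23) + Y)*(-4239 - 4516) = ((-(-240)*(-1) - 23) + 7)*(-4239 - 4516) = ((-30*8 - 23) + 7)*(-8755) = ((-240 - 23) + 7)*(-8755) = (-263 + 7)*(-8755) = -256*(-8755) = 2241280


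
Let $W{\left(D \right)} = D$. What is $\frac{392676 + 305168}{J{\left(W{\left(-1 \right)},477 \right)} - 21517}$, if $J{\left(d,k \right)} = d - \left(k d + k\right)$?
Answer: $- \frac{49846}{1537} \approx -32.431$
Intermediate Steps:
$J{\left(d,k \right)} = d - k - d k$ ($J{\left(d,k \right)} = d - \left(d k + k\right) = d - \left(k + d k\right) = d - k - d k$)
$\frac{392676 + 305168}{J{\left(W{\left(-1 \right)},477 \right)} - 21517} = \frac{392676 + 305168}{\left(-1 - 477 - \left(-1\right) 477\right) - 21517} = \frac{697844}{\left(-1 - 477 + 477\right) - 21517} = \frac{697844}{-1 - 21517} = \frac{697844}{-21518} = 697844 \left(- \frac{1}{21518}\right) = - \frac{49846}{1537}$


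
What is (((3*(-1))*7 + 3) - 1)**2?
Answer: 361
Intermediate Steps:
(((3*(-1))*7 + 3) - 1)**2 = ((-3*7 + 3) - 1)**2 = ((-21 + 3) - 1)**2 = (-18 - 1)**2 = (-19)**2 = 361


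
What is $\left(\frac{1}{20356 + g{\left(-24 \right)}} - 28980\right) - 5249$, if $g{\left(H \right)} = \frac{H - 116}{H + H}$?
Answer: $- \frac{8362384291}{244307} \approx -34229.0$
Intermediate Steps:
$g{\left(H \right)} = \frac{-116 + H}{2 H}$
$\left(\frac{1}{20356 + g{\left(-24 \right)}} - 28980\right) - 5249 = \left(\frac{1}{20356 + \frac{-116 - 24}{2 \left(-24\right)}} - 28980\right) - 5249 = \left(\frac{1}{20356 + \frac{1}{2} \left(- \frac{1}{24}\right) \left(-140\right)} - 28980\right) - 5249 = \left(\frac{1}{20356 + \frac{35}{12}} - 28980\right) - 5249 = \left(\frac{1}{\frac{244307}{12}} - 28980\right) - 5249 = \left(\frac{12}{244307} - 28980\right) - 5249 = - \frac{7080016848}{244307} - 5249 = - \frac{8362384291}{244307}$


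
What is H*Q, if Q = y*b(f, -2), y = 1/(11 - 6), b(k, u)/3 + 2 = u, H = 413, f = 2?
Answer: -4956/5 ≈ -991.20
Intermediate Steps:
b(k, u) = -6 + 3*u
y = 1/5 ≈ 0.20000
Q = -12/5 (Q = (-6 + 3*(-2))/5 = (-6 - 6)/5 = (1/5)*(-12) = -12/5 ≈ -2.4000)
H*Q = 413*(-12/5) = -4956/5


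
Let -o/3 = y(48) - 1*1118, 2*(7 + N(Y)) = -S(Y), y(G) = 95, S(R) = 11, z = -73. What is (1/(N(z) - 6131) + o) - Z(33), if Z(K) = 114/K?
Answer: 37666355/12287 ≈ 3065.5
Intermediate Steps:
N(Y) = -25/2 (N(Y) = -7 + (-1*11)/2 = -7 + (½)*(-11) = -7 - 11/2 = -25/2)
o = 3069 (o = -3*(95 - 1*1118) = -3*(95 - 1118) = -3*(-1023) = 3069)
(1/(N(z) - 6131) + o) - Z(33) = (1/(-25/2 - 6131) + 3069) - 114/33 = (1/(-12287/2) + 3069) - 114/33 = (-2/12287 + 3069) - 1*38/11 = 37708801/12287 - 38/11 = 37666355/12287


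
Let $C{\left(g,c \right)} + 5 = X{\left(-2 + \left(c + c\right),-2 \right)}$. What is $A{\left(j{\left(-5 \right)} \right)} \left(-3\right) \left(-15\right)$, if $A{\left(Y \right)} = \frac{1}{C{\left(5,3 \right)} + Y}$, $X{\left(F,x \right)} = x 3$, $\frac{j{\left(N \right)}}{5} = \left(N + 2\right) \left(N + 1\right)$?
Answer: $\frac{45}{49} \approx 0.91837$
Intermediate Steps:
$j{\left(N \right)} = 5 \left(1 + N\right) \left(2 + N\right)$ ($j{\left(N \right)} = 5 \left(N + 2\right) \left(N + 1\right) = 5 \left(2 + N\right) \left(1 + N\right) = 5 \left(1 + N\right) \left(2 + N\right)$)
$X{\left(F,x \right)} = 3 x$
$C{\left(g,c \right)} = -11$ ($C{\left(g,c \right)} = -5 + 3 \left(-2\right) = -5 - 6 = -11$)
$A{\left(Y \right)} = \frac{1}{-11 + Y}$
$A{\left(j{\left(-5 \right)} \right)} \left(-3\right) \left(-15\right) = \frac{1}{-11 + \left(10 + 5 \left(-5\right)^{2} + 15 \left(-5\right)\right)} \left(-3\right) \left(-15\right) = \frac{1}{-11 + \left(10 + 5 \cdot 25 - 75\right)} \left(-3\right) \left(-15\right) = \frac{1}{-11 + \left(10 + 125 - 75\right)} \left(-3\right) \left(-15\right) = \frac{1}{-11 + 60} \left(-3\right) \left(-15\right) = \frac{1}{49} \left(-3\right) \left(-15\right) = \left(- \frac{3}{49}\right) \left(-15\right) = \frac{45}{49}$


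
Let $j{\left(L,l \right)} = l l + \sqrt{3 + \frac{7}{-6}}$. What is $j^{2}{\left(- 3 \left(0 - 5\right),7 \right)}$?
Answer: $\frac{\left(294 + \sqrt{66}\right)^{2}}{36} \approx 2535.5$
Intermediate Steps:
$j{\left(L,l \right)} = l^{2} + \frac{\sqrt{66}}{6}$ ($j{\left(L,l \right)} = l^{2} + \sqrt{3 + 7 \left(- \frac{1}{6}\right)} = l^{2} + \sqrt{3 - \frac{7}{6}} = l^{2} + \sqrt{\frac{11}{6}} = l^{2} + \frac{\sqrt{66}}{6}$)
$j^{2}{\left(- 3 \left(0 - 5\right),7 \right)} = \left(7^{2} + \frac{\sqrt{66}}{6}\right)^{2} = \left(49 + \frac{\sqrt{66}}{6}\right)^{2}$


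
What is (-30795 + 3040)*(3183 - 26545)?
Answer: 648412310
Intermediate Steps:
(-30795 + 3040)*(3183 - 26545) = -27755*(-23362) = 648412310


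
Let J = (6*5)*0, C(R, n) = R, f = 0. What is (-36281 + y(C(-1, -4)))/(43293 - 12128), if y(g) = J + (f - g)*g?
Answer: -36282/31165 ≈ -1.1642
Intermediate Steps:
J = 0 (J = 30*0 = 0)
y(g) = -g**2 (y(g) = 0 + (0 - g)*g = 0 + (-g)*g = 0 - g**2 = -g**2)
(-36281 + y(C(-1, -4)))/(43293 - 12128) = (-36281 - 1*(-1)**2)/(43293 - 12128) = (-36281 - 1*1)/31165 = (-36281 - 1)*(1/31165) = -36282*1/31165 = -36282/31165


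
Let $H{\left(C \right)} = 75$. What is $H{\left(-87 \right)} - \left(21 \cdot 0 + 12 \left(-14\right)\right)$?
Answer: $243$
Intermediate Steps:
$H{\left(-87 \right)} - \left(21 \cdot 0 + 12 \left(-14\right)\right) = 75 - \left(21 \cdot 0 + 12 \left(-14\right)\right) = 75 - \left(0 - 168\right) = 75 - -168 = 75 + 168 = 243$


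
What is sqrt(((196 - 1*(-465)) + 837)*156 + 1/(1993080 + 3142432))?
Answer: sqrt(1540791653163540646)/2567756 ≈ 483.41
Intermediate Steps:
sqrt(((196 - 1*(-465)) + 837)*156 + 1/(1993080 + 3142432)) = sqrt(((196 + 465) + 837)*156 + 1/5135512) = sqrt((661 + 837)*156 + 1/5135512) = sqrt(1498*156 + 1/5135512) = sqrt(233688 + 1/5135512) = sqrt(1200107528257/5135512) = sqrt(1540791653163540646)/2567756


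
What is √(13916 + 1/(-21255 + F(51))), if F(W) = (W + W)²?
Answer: √1638528290265/10851 ≈ 117.97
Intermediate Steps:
F(W) = 4*W² (F(W) = (2*W)² = 4*W²)
√(13916 + 1/(-21255 + F(51))) = √(13916 + 1/(-21255 + 4*51²)) = √(13916 + 1/(-21255 + 4*2601)) = √(13916 + 1/(-21255 + 10404)) = √(13916 + 1/(-10851)) = √(13916 - 1/10851) = √(151002515/10851) = √1638528290265/10851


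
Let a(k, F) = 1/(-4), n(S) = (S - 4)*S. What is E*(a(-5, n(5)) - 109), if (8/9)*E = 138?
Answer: -271377/16 ≈ -16961.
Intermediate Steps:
E = 621/4 (E = (9/8)*138 = 621/4 ≈ 155.25)
n(S) = S*(-4 + S) (n(S) = (-4 + S)*S = S*(-4 + S))
a(k, F) = -¼
E*(a(-5, n(5)) - 109) = 621*(-¼ - 109)/4 = (621/4)*(-437/4) = -271377/16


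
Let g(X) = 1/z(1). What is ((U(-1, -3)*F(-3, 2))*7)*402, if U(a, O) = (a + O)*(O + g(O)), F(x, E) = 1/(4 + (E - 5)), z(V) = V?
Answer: 22512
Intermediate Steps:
g(X) = 1 (g(X) = 1/1 = 1)
F(x, E) = 1/(-1 + E) (F(x, E) = 1/(4 + (-5 + E)) = 1/(-1 + E))
U(a, O) = (1 + O)*(O + a) (U(a, O) = (a + O)*(O + 1) = (O + a)*(1 + O) = (1 + O)*(O + a))
((U(-1, -3)*F(-3, 2))*7)*402 = (((-3 - 1 + (-3)² - 3*(-1))/(-1 + 2))*7)*402 = (((-3 - 1 + 9 + 3)/1)*7)*402 = ((8*1)*7)*402 = (8*7)*402 = 56*402 = 22512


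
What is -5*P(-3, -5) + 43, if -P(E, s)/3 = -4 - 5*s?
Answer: 358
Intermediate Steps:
P(E, s) = 12 + 15*s (P(E, s) = -3*(-4 - 5*s) = 12 + 15*s)
-5*P(-3, -5) + 43 = -5*(12 + 15*(-5)) + 43 = -5*(12 - 75) + 43 = -5*(-63) + 43 = 315 + 43 = 358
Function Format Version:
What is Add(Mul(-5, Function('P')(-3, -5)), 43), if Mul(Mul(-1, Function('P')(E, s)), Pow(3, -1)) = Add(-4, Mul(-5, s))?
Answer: 358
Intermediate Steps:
Function('P')(E, s) = Add(12, Mul(15, s)) (Function('P')(E, s) = Mul(-3, Add(-4, Mul(-5, s))) = Add(12, Mul(15, s)))
Add(Mul(-5, Function('P')(-3, -5)), 43) = Add(Mul(-5, Add(12, Mul(15, -5))), 43) = Add(Mul(-5, Add(12, -75)), 43) = Add(Mul(-5, -63), 43) = Add(315, 43) = 358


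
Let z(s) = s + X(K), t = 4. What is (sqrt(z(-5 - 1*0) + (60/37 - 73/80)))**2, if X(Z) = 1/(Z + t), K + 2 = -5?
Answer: -41063/8880 ≈ -4.6242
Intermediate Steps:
K = -7 (K = -2 - 5 = -7)
X(Z) = 1/(4 + Z) (X(Z) = 1/(Z + 4) = 1/(4 + Z))
z(s) = -1/3 + s (z(s) = s + 1/(4 - 7) = s + 1/(-3) = s - 1/3 = -1/3 + s)
(sqrt(z(-5 - 1*0) + (60/37 - 73/80)))**2 = (sqrt((-1/3 + (-5 - 1*0)) + (60/37 - 73/80)))**2 = (sqrt((-1/3 + (-5 + 0)) + (60*(1/37) - 73*1/80)))**2 = (sqrt((-1/3 - 5) + (60/37 - 73/80)))**2 = (sqrt(-16/3 + 2099/2960))**2 = (sqrt(-41063/8880))**2 = (I*sqrt(22789965)/2220)**2 = -41063/8880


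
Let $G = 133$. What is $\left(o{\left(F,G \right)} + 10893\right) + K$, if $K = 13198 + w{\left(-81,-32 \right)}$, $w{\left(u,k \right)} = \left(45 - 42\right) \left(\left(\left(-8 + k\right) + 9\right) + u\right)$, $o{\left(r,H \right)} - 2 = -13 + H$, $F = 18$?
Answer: $23877$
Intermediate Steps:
$o{\left(r,H \right)} = -11 + H$ ($o{\left(r,H \right)} = 2 + \left(-13 + H\right) = -11 + H$)
$w{\left(u,k \right)} = 3 + 3 k + 3 u$ ($w{\left(u,k \right)} = 3 \left(\left(1 + k\right) + u\right) = 3 \left(1 + k + u\right) = 3 + 3 k + 3 u$)
$K = 12862$ ($K = 13198 + \left(3 + 3 \left(-32\right) + 3 \left(-81\right)\right) = 13198 - 336 = 12862$)
$\left(o{\left(F,G \right)} + 10893\right) + K = \left(\left(-11 + 133\right) + 10893\right) + 12862 = \left(122 + 10893\right) + 12862 = 11015 + 12862 = 23877$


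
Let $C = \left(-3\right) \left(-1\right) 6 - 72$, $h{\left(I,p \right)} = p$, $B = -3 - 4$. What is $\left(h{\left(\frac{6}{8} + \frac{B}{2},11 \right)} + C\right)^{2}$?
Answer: $1849$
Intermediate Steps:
$B = -7$
$C = -54$ ($C = 3 \cdot 6 - 72 = 18 - 72 = -54$)
$\left(h{\left(\frac{6}{8} + \frac{B}{2},11 \right)} + C\right)^{2} = \left(11 - 54\right)^{2} = \left(-43\right)^{2} = 1849$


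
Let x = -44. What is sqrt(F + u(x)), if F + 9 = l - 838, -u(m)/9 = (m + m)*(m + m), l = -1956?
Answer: I*sqrt(72499) ≈ 269.26*I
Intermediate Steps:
u(m) = -36*m**2 (u(m) = -9*(m + m)*(m + m) = -9*2*m*2*m = -36*m**2)
F = -2803 (F = -9 + (-1956 - 838) = -9 - 2794 = -2803)
sqrt(F + u(x)) = sqrt(-2803 - 36*(-44)**2) = sqrt(-2803 - 36*1936) = sqrt(-2803 - 69696) = sqrt(-72499) = I*sqrt(72499)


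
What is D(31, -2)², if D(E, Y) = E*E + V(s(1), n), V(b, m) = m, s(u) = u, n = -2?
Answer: 919681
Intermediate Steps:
D(E, Y) = -2 + E² (D(E, Y) = E*E - 2 = E² - 2 = -2 + E²)
D(31, -2)² = (-2 + 31²)² = (-2 + 961)² = 959² = 919681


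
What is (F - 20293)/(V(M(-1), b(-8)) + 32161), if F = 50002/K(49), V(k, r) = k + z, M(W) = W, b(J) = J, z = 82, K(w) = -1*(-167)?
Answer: -3338929/5384414 ≈ -0.62011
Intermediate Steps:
K(w) = 167
V(k, r) = 82 + k (V(k, r) = k + 82 = 82 + k)
F = 50002/167 ≈ 299.41
(F - 20293)/(V(M(-1), b(-8)) + 32161) = (50002/167 - 20293)/((82 - 1) + 32161) = -3338929/(167*(81 + 32161)) = -3338929/167/32242 = -3338929/167*1/32242 = -3338929/5384414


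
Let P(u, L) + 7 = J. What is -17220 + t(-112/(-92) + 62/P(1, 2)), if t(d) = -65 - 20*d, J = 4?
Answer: -1165825/69 ≈ -16896.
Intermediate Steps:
P(u, L) = -3 (P(u, L) = -7 + 4 = -3)
-17220 + t(-112/(-92) + 62/P(1, 2)) = -17220 + (-65 - 20*(-112/(-92) + 62/(-3))) = -17220 + (-65 - 20*(-112*(-1/92) + 62*(-⅓))) = -17220 + (-65 - 20*(28/23 - 62/3)) = -17220 + (-65 - 20*(-1342/69)) = -17220 + (-65 + 26840/69) = -17220 + 22355/69 = -1165825/69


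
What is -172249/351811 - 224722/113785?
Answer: -98659024007/40030814635 ≈ -2.4646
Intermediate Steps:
-172249/351811 - 224722/113785 = -98659024007/40030814635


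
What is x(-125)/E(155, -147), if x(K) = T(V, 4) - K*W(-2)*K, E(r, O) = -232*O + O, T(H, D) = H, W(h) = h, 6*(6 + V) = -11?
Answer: 26779/29106 ≈ 0.92005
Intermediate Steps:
V = -47/6 (V = -6 + (⅙)*(-11) = -6 - 11/6 = -47/6 ≈ -7.8333)
E(r, O) = -231*O
x(K) = -47/6 + 2*K² (x(K) = -47/6 - K*(-2)*K = -47/6 - (-2*K)*K = -47/6 - (-2)*K² = -47/6 + 2*K²)
x(-125)/E(155, -147) = (-47/6 + 2*(-125)²)/((-231*(-147))) = (-47/6 + 2*15625)/33957 = (-47/6 + 31250)*(1/33957) = (187453/6)*(1/33957) = 26779/29106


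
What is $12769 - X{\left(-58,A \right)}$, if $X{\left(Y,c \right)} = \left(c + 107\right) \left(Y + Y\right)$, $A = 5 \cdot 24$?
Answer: $39101$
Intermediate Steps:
$A = 120$
$X{\left(Y,c \right)} = 2 Y \left(107 + c\right)$ ($X{\left(Y,c \right)} = \left(107 + c\right) 2 Y = 2 Y \left(107 + c\right)$)
$12769 - X{\left(-58,A \right)} = 12769 - 2 \left(-58\right) \left(107 + 120\right) = 12769 - 2 \left(-58\right) 227 = 12769 - -26332 = 12769 + 26332 = 39101$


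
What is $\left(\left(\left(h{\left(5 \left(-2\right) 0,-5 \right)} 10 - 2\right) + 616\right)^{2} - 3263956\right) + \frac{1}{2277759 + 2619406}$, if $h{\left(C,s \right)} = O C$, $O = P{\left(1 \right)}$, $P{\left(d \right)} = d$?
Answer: $- \frac{14137919468399}{4897165} \approx -2.887 \cdot 10^{6}$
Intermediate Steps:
$O = 1$
$h{\left(C,s \right)} = C$ ($h{\left(C,s \right)} = 1 C = C$)
$\left(\left(\left(h{\left(5 \left(-2\right) 0,-5 \right)} 10 - 2\right) + 616\right)^{2} - 3263956\right) + \frac{1}{2277759 + 2619406} = \left(\left(\left(5 \left(-2\right) 0 \cdot 10 - 2\right) + 616\right)^{2} - 3263956\right) + \frac{1}{2277759 + 2619406} = \left(\left(\left(\left(-10\right) 0 \cdot 10 - 2\right) + 616\right)^{2} - 3263956\right) + \frac{1}{4897165} = \left(\left(\left(0 \cdot 10 - 2\right) + 616\right)^{2} - 3263956\right) + \frac{1}{4897165} = \left(\left(\left(0 - 2\right) + 616\right)^{2} - 3263956\right) + \frac{1}{4897165} = \left(\left(-2 + 616\right)^{2} - 3263956\right) + \frac{1}{4897165} = \left(614^{2} - 3263956\right) + \frac{1}{4897165} = \left(376996 - 3263956\right) + \frac{1}{4897165} = -2886960 + \frac{1}{4897165} = - \frac{14137919468399}{4897165}$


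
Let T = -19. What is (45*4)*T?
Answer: -3420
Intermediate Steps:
(45*4)*T = (45*4)*(-19) = 180*(-19) = -3420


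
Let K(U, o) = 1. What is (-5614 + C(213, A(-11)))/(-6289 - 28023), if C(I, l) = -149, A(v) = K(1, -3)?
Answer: 5763/34312 ≈ 0.16796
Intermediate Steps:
A(v) = 1
(-5614 + C(213, A(-11)))/(-6289 - 28023) = (-5614 - 149)/(-6289 - 28023) = -5763/(-34312) = -5763*(-1/34312) = 5763/34312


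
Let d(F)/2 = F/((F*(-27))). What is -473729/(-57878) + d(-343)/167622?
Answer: 1071999875035/130971952566 ≈ 8.1850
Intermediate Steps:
d(F) = -2/27 (d(F) = 2*(F/((F*(-27)))) = 2*(F/((-27*F))) = 2*(F*(-1/(27*F))) = 2*(-1/27) = -2/27)
-473729/(-57878) + d(-343)/167622 = -473729/(-57878) - 2/27/167622 = -473729*(-1/57878) - 2/27*1/167622 = 473729/57878 - 1/2262897 = 1071999875035/130971952566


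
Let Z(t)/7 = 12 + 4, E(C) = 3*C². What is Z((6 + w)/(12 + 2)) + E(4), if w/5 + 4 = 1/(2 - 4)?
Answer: 160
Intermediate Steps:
w = -45/2 (w = -20 + 5/(2 - 4) = -20 + 5/(-2) = -20 + 5*(-½) = -20 - 5/2 = -45/2 ≈ -22.500)
Z(t) = 112 (Z(t) = 7*(12 + 4) = 7*16 = 112)
Z((6 + w)/(12 + 2)) + E(4) = 112 + 3*4² = 112 + 3*16 = 112 + 48 = 160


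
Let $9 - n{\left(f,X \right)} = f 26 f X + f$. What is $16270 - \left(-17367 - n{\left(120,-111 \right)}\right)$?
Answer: $41591926$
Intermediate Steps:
$n{\left(f,X \right)} = 9 - f - 26 X f^{2}$ ($n{\left(f,X \right)} = 9 - \left(f 26 f X + f\right) = 9 - \left(26 f f X + f\right) = 9 - \left(26 f^{2} X + f\right) = 9 - \left(26 X f^{2} + f\right) = 9 - \left(f + 26 X f^{2}\right) = 9 - f - 26 X f^{2}$)
$16270 - \left(-17367 - n{\left(120,-111 \right)}\right) = 16270 - \left(-17367 - \left(9 - 120 - - 2886 \cdot 120^{2}\right)\right) = 16270 - \left(-17367 - \left(9 - 120 - \left(-2886\right) 14400\right)\right) = 16270 - \left(-17367 - \left(9 - 120 + 41558400\right)\right) = 16270 - \left(-17367 - 41558289\right) = 16270 - -41575656 = 16270 + 41575656 = 41591926$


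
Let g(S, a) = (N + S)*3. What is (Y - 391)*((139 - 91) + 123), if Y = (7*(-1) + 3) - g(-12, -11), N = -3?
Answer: -59850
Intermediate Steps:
g(S, a) = -9 + 3*S (g(S, a) = (-3 + S)*3 = -9 + 3*S)
Y = 41 (Y = (7*(-1) + 3) - (-9 + 3*(-12)) = (-7 + 3) - (-9 - 36) = -4 - 1*(-45) = -4 + 45 = 41)
(Y - 391)*((139 - 91) + 123) = (41 - 391)*((139 - 91) + 123) = -350*(48 + 123) = -350*171 = -59850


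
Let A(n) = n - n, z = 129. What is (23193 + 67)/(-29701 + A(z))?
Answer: -23260/29701 ≈ -0.78314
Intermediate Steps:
A(n) = 0
(23193 + 67)/(-29701 + A(z)) = (23193 + 67)/(-29701 + 0) = 23260/(-29701) = 23260*(-1/29701) = -23260/29701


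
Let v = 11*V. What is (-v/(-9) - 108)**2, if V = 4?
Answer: 861184/81 ≈ 10632.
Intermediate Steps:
v = 44 (v = 11*4 = 44)
(-v/(-9) - 108)**2 = (-44/(-9) - 108)**2 = (-44*(-1)/9 - 108)**2 = (-1*(-44/9) - 108)**2 = (44/9 - 108)**2 = (-928/9)**2 = 861184/81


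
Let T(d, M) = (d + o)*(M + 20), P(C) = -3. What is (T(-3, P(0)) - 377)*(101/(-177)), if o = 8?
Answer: 29492/177 ≈ 166.62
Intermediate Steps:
T(d, M) = (8 + d)*(20 + M) (T(d, M) = (d + 8)*(M + 20) = (8 + d)*(20 + M))
(T(-3, P(0)) - 377)*(101/(-177)) = ((160 + 8*(-3) + 20*(-3) - 3*(-3)) - 377)*(101/(-177)) = ((160 - 24 - 60 + 9) - 377)*(101*(-1/177)) = (85 - 377)*(-101/177) = -292*(-101/177) = 29492/177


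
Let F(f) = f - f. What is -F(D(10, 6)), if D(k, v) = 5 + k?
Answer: 0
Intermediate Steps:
F(f) = 0
-F(D(10, 6)) = -1*0 = 0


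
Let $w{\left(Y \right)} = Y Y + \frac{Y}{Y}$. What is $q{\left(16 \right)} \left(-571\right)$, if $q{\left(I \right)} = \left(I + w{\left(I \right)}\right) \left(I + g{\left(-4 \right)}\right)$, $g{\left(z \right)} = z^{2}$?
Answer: $-4988256$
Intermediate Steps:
$w{\left(Y \right)} = 1 + Y^{2}$ ($w{\left(Y \right)} = Y^{2} + 1 = 1 + Y^{2}$)
$q{\left(I \right)} = \left(16 + I\right) \left(1 + I + I^{2}\right)$ ($q{\left(I \right)} = \left(I + \left(1 + I^{2}\right)\right) \left(I + \left(-4\right)^{2}\right) = \left(1 + I + I^{2}\right) \left(I + 16\right) = \left(1 + I + I^{2}\right) \left(16 + I\right) = \left(16 + I\right) \left(1 + I + I^{2}\right)$)
$q{\left(16 \right)} \left(-571\right) = \left(16 + 16^{3} + 17 \cdot 16 + 17 \cdot 16^{2}\right) \left(-571\right) = \left(16 + 4096 + 272 + 17 \cdot 256\right) \left(-571\right) = \left(16 + 4096 + 272 + 4352\right) \left(-571\right) = 8736 \left(-571\right) = -4988256$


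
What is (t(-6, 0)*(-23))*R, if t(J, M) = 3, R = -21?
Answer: 1449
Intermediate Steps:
(t(-6, 0)*(-23))*R = (3*(-23))*(-21) = -69*(-21) = 1449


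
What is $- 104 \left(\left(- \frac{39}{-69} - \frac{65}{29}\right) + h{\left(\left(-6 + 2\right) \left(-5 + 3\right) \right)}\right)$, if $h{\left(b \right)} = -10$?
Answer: $\frac{809952}{667} \approx 1214.3$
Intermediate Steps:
$- 104 \left(\left(- \frac{39}{-69} - \frac{65}{29}\right) + h{\left(\left(-6 + 2\right) \left(-5 + 3\right) \right)}\right) = - 104 \left(\left(- \frac{39}{-69} - \frac{65}{29}\right) - 10\right) = - 104 \left(\left(\left(-39\right) \left(- \frac{1}{69}\right) - \frac{65}{29}\right) - 10\right) = - 104 \left(\left(\frac{13}{23} - \frac{65}{29}\right) - 10\right) = - 104 \left(- \frac{1118}{667} - 10\right) = \left(-104\right) \left(- \frac{7788}{667}\right) = \frac{809952}{667}$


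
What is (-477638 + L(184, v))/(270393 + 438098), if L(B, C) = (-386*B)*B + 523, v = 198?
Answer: -13545531/708491 ≈ -19.119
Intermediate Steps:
L(B, C) = 523 - 386*B² (L(B, C) = -386*B² + 523 = 523 - 386*B²)
(-477638 + L(184, v))/(270393 + 438098) = (-477638 + (523 - 386*184²))/(270393 + 438098) = (-477638 + (523 - 386*33856))/708491 = (-477638 + (523 - 13068416))*(1/708491) = (-477638 - 13067893)*(1/708491) = -13545531*1/708491 = -13545531/708491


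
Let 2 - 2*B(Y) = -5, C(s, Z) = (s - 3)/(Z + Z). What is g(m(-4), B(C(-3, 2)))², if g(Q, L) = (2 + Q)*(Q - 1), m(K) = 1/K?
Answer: 1225/256 ≈ 4.7852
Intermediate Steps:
C(s, Z) = (-3 + s)/(2*Z) (C(s, Z) = (-3 + s)/((2*Z)) = (-3 + s)*(1/(2*Z)) = (-3 + s)/(2*Z))
B(Y) = 7/2 (B(Y) = 1 - ½*(-5) = 1 + 5/2 = 7/2)
m(K) = 1/K
g(Q, L) = (-1 + Q)*(2 + Q) (g(Q, L) = (2 + Q)*(-1 + Q) = (-1 + Q)*(2 + Q))
g(m(-4), B(C(-3, 2)))² = (-2 + 1/(-4) + (1/(-4))²)² = (-2 - ¼ + (-¼)²)² = (-2 - ¼ + 1/16)² = (-35/16)² = 1225/256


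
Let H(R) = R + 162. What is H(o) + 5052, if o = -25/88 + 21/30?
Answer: 2294343/440 ≈ 5214.4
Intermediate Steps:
o = 183/440 (o = -25*1/88 + 21*(1/30) = -25/88 + 7/10 = 183/440 ≈ 0.41591)
H(R) = 162 + R
H(o) + 5052 = (162 + 183/440) + 5052 = 71463/440 + 5052 = 2294343/440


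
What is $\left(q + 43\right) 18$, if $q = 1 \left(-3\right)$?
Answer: $720$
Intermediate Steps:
$q = -3$
$\left(q + 43\right) 18 = \left(-3 + 43\right) 18 = 40 \cdot 18 = 720$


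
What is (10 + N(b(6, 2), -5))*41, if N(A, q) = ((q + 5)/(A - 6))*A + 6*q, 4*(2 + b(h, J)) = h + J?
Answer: -820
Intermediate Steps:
b(h, J) = -2 + J/4 + h/4 (b(h, J) = -2 + (h + J)/4 = -2 + (J + h)/4 = -2 + (J/4 + h/4) = -2 + J/4 + h/4)
N(A, q) = 6*q + A*(5 + q)/(-6 + A) (N(A, q) = ((5 + q)/(-6 + A))*A + 6*q = A*(5 + q)/(-6 + A) + 6*q = 6*q + A*(5 + q)/(-6 + A))
(10 + N(b(6, 2), -5))*41 = (10 + (-36*(-5) + 5*(-2 + (¼)*2 + (¼)*6) + 7*(-2 + (¼)*2 + (¼)*6)*(-5))/(-6 + (-2 + (¼)*2 + (¼)*6)))*41 = (10 + (180 + 5*(-2 + ½ + 3/2) + 7*(-2 + ½ + 3/2)*(-5))/(-6 + (-2 + ½ + 3/2)))*41 = (10 + (180 + 5*0 + 7*0*(-5))/(-6 + 0))*41 = (10 + (180 + 0 + 0)/(-6))*41 = (10 - ⅙*180)*41 = (10 - 30)*41 = -20*41 = -820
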